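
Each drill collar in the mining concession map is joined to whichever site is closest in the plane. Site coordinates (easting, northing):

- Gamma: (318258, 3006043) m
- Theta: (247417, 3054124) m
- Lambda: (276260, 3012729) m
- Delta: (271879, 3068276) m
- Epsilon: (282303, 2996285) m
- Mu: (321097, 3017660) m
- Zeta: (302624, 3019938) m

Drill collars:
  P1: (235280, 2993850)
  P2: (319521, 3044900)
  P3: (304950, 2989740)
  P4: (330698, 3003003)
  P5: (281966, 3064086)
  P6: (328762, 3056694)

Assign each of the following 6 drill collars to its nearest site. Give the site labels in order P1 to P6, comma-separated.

P1 → Lambda (d²=2035777041.00)
P2 → Mu (d²=744501376.00)
P3 → Gamma (d²=442890673.00)
P4 → Gamma (d²=163995200.00)
P5 → Delta (d²=119303669.00)
P6 → Mu (d²=1582405381.00)

Lambda, Mu, Gamma, Gamma, Delta, Mu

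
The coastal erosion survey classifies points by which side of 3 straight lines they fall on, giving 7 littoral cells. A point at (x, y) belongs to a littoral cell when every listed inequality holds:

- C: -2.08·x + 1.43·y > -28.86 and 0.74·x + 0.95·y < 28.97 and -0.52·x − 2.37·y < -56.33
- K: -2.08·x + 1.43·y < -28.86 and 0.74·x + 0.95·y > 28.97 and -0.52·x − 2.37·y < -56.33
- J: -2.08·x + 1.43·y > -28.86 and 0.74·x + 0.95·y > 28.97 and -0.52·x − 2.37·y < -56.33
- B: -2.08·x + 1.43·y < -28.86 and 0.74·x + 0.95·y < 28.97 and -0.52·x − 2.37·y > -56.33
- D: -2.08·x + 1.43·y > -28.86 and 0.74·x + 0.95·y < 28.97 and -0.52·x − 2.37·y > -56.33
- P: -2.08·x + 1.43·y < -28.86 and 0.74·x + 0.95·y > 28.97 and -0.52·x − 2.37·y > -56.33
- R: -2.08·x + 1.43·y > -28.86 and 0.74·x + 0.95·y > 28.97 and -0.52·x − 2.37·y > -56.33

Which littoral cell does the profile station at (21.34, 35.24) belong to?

J

-2.08·21.34 + 1.43·35.24 = 6.006, which is > -28.86
0.74·21.34 + 0.95·35.24 = 49.270, which is > 28.97
-0.52·21.34 − 2.37·35.24 = -94.616, which is < -56.33
This sign pattern matches J.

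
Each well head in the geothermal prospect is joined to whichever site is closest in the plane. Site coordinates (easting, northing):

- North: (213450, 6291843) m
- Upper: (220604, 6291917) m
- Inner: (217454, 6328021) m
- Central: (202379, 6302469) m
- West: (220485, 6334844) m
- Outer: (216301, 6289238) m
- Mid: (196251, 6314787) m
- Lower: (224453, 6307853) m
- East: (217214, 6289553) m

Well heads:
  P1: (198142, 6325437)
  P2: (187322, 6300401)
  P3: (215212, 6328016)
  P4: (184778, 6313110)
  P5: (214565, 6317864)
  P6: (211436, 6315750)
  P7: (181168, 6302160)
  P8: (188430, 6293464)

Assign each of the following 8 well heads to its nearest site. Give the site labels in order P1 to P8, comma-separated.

P1 → Mid (d²=116998381.00)
P2 → Central (d²=230989873.00)
P3 → Inner (d²=5026589.00)
P4 → Mid (d²=134442058.00)
P5 → Inner (d²=111510970.00)
P6 → Inner (d²=186793765.00)
P7 → Mid (d²=386938018.00)
P8 → Central (d²=275664626.00)

Mid, Central, Inner, Mid, Inner, Inner, Mid, Central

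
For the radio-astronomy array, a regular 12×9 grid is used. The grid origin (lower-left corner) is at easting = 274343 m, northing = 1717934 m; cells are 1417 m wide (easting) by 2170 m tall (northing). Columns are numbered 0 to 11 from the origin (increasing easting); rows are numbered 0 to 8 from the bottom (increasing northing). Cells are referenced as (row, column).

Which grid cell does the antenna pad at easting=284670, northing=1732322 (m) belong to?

Column index: ⌊(284670 − 274343) / 1417⌋ = ⌊7.288⌋ = 7
Row offset from origin: ⌊(1732322 − 1717934) / 2170⌋ = ⌊6.630⌋ = 6 → row 6

(6, 7)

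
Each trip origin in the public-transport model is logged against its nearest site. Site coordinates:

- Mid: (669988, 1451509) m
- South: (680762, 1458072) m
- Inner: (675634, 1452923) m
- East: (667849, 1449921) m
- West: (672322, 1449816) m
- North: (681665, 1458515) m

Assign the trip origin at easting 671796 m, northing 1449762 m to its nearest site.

Squared distances to each site:
Mid: 6320873.000; South: 149445256.000; Inner: 24722165.000; East: 15604090.000; West: 279592.000; North: 174012170.000.
Minimum at West.

West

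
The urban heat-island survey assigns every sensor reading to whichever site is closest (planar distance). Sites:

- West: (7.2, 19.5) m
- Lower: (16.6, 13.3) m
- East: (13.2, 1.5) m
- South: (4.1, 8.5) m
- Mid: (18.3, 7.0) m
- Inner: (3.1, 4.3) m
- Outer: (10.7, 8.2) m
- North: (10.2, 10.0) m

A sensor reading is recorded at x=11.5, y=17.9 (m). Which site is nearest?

Squared distances to each site:
West: 21.050; Lower: 47.170; East: 271.850; South: 143.120; Mid: 165.050; Inner: 255.520; Outer: 94.730; North: 64.100.
Minimum at West.

West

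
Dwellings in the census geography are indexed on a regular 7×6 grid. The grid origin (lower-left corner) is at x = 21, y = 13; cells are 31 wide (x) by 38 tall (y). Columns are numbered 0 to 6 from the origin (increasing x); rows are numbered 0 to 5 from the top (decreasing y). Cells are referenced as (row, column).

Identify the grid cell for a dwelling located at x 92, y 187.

Column index: ⌊(92 − 21) / 31⌋ = ⌊2.290⌋ = 2
Row offset from origin: ⌊(187 − 13) / 38⌋ = ⌊4.579⌋ = 4 → row 1 (counted from top)

(1, 2)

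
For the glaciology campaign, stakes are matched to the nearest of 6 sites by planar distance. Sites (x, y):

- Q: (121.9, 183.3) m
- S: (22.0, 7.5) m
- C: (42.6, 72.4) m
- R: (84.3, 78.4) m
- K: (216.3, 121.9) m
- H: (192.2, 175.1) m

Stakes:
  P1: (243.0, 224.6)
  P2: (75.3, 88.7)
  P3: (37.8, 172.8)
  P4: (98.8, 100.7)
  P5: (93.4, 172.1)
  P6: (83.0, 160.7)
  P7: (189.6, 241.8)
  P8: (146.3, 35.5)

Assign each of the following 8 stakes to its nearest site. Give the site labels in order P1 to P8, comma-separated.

H, R, Q, R, Q, Q, H, R

P1 → H (d²=5030.89)
P2 → R (d²=187.09)
P3 → Q (d²=7183.06)
P4 → R (d²=707.54)
P5 → Q (d²=937.69)
P6 → Q (d²=2023.97)
P7 → H (d²=4455.65)
P8 → R (d²=5684.41)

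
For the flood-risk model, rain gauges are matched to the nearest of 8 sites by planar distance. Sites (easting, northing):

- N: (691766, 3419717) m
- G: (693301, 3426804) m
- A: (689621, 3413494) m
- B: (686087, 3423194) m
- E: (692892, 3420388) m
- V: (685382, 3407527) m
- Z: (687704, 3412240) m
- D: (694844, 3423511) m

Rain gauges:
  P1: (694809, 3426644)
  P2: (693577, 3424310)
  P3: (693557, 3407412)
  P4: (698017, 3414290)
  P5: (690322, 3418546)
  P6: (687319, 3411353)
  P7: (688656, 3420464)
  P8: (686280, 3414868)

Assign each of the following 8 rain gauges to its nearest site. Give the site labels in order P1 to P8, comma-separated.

G, D, A, E, N, Z, N, Z

P1 → G (d²=2299664.00)
P2 → D (d²=2243690.00)
P3 → A (d²=52482820.00)
P4 → E (d²=63451229.00)
P5 → N (d²=3456377.00)
P6 → Z (d²=934994.00)
P7 → N (d²=10230109.00)
P8 → Z (d²=8934160.00)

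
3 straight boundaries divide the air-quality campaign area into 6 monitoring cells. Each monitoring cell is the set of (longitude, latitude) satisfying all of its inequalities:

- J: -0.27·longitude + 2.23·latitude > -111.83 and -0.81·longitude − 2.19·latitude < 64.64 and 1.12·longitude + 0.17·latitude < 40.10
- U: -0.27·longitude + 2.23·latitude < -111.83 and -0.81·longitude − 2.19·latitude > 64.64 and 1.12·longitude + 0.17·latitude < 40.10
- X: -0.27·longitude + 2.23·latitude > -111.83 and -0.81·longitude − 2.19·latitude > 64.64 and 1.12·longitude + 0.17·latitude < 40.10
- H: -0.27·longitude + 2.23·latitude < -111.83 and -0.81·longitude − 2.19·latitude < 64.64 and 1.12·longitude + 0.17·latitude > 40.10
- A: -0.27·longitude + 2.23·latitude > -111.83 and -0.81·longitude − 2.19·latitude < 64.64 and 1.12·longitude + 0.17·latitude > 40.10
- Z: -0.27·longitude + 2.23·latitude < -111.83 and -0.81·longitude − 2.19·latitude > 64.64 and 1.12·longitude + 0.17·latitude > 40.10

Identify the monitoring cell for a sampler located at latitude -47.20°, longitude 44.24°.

Z

-0.27·44.24 + 2.23·-47.20 = -117.201, which is < -111.83
-0.81·44.24 − 2.19·-47.20 = 67.534, which is > 64.64
1.12·44.24 + 0.17·-47.20 = 41.525, which is > 40.10
This sign pattern matches Z.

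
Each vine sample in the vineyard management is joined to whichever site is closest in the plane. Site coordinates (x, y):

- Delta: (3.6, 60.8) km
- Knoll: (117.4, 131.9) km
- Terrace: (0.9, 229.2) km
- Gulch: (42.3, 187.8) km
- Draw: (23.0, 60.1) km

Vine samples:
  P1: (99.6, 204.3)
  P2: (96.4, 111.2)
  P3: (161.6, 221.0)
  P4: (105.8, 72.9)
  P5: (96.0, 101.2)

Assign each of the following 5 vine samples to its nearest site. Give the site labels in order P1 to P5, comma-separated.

Gulch, Knoll, Knoll, Knoll, Knoll

P1 → Gulch (d²=3555.54)
P2 → Knoll (d²=869.49)
P3 → Knoll (d²=9892.45)
P4 → Knoll (d²=3615.56)
P5 → Knoll (d²=1400.45)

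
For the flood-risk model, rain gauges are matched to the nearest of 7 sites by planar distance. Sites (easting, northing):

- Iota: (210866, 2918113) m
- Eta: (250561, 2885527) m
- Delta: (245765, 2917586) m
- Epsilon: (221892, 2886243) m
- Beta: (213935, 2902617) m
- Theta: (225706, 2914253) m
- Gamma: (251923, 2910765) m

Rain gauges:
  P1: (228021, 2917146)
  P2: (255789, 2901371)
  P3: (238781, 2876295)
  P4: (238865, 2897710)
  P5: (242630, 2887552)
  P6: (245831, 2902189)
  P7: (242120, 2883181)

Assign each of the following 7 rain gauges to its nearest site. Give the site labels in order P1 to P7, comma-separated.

P1 → Theta (d²=13728674.00)
P2 → Gamma (d²=103193192.00)
P3 → Eta (d²=223998224.00)
P4 → Eta (d²=285221905.00)
P5 → Eta (d²=67001386.00)
P6 → Gamma (d²=110660240.00)
P7 → Eta (d²=76754197.00)

Theta, Gamma, Eta, Eta, Eta, Gamma, Eta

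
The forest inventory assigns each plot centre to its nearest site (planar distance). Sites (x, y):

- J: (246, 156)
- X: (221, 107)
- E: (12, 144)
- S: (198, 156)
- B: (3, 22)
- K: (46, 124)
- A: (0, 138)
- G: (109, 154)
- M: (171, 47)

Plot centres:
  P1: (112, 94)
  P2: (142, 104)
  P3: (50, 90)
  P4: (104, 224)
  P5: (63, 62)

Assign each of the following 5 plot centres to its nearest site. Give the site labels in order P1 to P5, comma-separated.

G, G, K, G, K

P1 → G (d²=3609.00)
P2 → G (d²=3589.00)
P3 → K (d²=1172.00)
P4 → G (d²=4925.00)
P5 → K (d²=4133.00)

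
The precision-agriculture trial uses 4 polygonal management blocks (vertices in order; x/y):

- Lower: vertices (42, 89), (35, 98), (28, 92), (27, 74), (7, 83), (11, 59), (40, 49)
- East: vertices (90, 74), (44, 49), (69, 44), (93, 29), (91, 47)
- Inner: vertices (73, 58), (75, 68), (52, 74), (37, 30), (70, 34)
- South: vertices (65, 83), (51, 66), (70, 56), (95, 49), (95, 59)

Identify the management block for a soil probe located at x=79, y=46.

East

Cast a ray rightward from (79, 46). For each polygon, the edges (by vertex number in listed order) whose endpoints lie on opposite sides of y = 46, where each meets that height, and whether that is right or left of the point:
Lower: no edge straddles that height → 0 crossings.
East: 2–3 at x≈59.0 (left), 4–5 at x≈91.1 (right) → 1 crossing.
Inner: 3–4 at x≈42.5 (left), 5–1 at x≈71.5 (left) → 0 crossings.
South: no edge straddles that height → 0 crossings.
Only East has an odd count, so the point is inside East.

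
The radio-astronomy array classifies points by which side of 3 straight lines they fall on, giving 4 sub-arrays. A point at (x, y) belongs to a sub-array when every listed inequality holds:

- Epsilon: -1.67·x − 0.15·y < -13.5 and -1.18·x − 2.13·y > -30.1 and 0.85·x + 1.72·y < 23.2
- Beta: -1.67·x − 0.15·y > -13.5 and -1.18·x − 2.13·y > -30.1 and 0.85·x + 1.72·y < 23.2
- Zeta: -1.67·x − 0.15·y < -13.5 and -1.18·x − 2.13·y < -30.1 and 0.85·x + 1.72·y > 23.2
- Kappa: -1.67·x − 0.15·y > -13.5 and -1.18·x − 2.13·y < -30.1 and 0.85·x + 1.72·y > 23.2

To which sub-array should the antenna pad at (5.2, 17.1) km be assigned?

-1.67·5.2 − 0.15·17.1 = -11.249, which is > -13.5
-1.18·5.2 − 2.13·17.1 = -42.559, which is < -30.1
0.85·5.2 + 1.72·17.1 = 33.832, which is > 23.2
This sign pattern matches Kappa.

Kappa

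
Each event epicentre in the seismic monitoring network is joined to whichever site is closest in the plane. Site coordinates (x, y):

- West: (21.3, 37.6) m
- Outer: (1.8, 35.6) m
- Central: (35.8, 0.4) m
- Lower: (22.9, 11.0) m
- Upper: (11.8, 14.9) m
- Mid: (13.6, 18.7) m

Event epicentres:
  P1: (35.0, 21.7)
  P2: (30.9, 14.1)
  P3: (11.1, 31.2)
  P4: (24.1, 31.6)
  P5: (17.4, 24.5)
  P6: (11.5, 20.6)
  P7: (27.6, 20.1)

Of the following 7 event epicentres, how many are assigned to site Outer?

1

P1 → Lower
P2 → Lower
P3 → Outer
P4 → West
P5 → Mid
P6 → Mid
P7 → Lower
1 of the 7 goes to Outer.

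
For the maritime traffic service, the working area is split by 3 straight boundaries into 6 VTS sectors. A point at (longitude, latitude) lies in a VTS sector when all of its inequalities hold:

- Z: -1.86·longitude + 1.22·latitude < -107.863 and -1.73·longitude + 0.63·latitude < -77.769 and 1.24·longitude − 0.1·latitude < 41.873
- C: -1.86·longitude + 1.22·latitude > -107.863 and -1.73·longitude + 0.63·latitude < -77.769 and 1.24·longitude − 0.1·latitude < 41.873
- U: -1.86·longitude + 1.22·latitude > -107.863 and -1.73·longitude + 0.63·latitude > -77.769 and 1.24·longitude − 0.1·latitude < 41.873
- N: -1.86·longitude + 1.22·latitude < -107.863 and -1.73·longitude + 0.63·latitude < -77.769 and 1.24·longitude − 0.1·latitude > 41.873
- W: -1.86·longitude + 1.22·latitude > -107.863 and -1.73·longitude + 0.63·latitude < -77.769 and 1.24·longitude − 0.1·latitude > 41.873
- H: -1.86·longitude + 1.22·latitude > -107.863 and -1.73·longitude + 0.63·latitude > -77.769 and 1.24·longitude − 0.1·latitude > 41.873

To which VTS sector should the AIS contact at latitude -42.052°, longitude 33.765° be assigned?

-1.86·33.765 + 1.22·-42.052 = -114.106, which is < -107.863
-1.73·33.765 + 0.63·-42.052 = -84.906, which is < -77.769
1.24·33.765 − 0.1·-42.052 = 46.074, which is > 41.873
This sign pattern matches N.

N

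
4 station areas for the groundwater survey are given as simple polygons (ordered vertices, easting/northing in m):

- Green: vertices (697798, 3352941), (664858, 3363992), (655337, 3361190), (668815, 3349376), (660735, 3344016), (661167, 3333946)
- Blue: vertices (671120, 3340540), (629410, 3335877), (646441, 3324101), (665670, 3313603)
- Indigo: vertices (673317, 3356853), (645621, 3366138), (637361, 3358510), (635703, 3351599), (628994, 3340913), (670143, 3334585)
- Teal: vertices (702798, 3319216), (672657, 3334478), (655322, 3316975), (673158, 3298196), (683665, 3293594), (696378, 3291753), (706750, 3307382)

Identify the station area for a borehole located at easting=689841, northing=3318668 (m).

Teal

Cast a ray rightward from (689841, 3318668). For each polygon, the edges (by vertex number in listed order) whose endpoints lie on opposite sides of northing = 3318668, where each meets that height, and whether that is right or left of the point:
Green: no edge straddles that height → 0 crossings.
Blue: 3–4 at easting≈656392.5 (left), 4–1 at easting≈666694.8 (left) → 0 crossings.
Indigo: no edge straddles that height → 0 crossings.
Teal: 2–3 at easting≈656998.7 (left), 7–1 at easting≈702981.0 (right) → 1 crossing.
Only Teal has an odd count, so the point is inside Teal.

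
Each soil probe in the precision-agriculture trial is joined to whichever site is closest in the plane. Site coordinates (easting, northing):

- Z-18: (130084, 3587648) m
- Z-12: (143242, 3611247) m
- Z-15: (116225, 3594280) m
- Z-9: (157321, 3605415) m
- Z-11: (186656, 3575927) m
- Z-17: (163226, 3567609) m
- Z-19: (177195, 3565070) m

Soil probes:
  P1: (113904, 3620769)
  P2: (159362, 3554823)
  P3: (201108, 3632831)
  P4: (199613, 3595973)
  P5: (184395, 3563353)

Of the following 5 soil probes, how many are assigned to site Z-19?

P1 → Z-15
P2 → Z-17
P3 → Z-9
P4 → Z-11
P5 → Z-19
1 of the 5 goes to Z-19.

1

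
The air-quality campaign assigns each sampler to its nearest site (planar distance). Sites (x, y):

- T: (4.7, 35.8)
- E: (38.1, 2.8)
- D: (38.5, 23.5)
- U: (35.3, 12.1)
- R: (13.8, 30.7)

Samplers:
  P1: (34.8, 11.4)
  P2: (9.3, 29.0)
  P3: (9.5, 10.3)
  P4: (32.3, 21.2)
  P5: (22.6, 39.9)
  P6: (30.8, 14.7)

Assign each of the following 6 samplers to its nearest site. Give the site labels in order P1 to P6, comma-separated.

U, R, R, D, R, U

P1 → U (d²=0.74)
P2 → R (d²=23.14)
P3 → R (d²=434.65)
P4 → D (d²=43.73)
P5 → R (d²=162.08)
P6 → U (d²=27.01)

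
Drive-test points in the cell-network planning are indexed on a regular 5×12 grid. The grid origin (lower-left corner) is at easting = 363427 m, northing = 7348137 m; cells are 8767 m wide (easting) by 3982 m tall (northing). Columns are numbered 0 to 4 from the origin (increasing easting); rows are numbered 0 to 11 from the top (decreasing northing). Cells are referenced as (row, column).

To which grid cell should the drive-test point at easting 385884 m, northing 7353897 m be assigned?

Column index: ⌊(385884 − 363427) / 8767⌋ = ⌊2.562⌋ = 2
Row offset from origin: ⌊(7353897 − 7348137) / 3982⌋ = ⌊1.447⌋ = 1 → row 10 (counted from top)

(10, 2)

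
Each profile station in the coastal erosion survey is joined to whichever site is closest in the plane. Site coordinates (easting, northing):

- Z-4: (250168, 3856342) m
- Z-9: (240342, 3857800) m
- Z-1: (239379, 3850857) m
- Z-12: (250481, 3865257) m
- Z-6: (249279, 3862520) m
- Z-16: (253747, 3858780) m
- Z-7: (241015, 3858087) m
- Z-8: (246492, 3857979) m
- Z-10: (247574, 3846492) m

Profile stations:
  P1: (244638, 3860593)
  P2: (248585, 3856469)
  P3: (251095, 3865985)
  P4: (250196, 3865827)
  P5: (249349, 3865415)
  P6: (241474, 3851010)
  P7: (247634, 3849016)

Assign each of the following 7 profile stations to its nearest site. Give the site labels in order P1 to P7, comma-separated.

Z-8, Z-4, Z-12, Z-12, Z-12, Z-1, Z-10

P1 → Z-8 (d²=10270312.00)
P2 → Z-4 (d²=2522018.00)
P3 → Z-12 (d²=906980.00)
P4 → Z-12 (d²=406125.00)
P5 → Z-12 (d²=1306388.00)
P6 → Z-1 (d²=4412434.00)
P7 → Z-10 (d²=6374176.00)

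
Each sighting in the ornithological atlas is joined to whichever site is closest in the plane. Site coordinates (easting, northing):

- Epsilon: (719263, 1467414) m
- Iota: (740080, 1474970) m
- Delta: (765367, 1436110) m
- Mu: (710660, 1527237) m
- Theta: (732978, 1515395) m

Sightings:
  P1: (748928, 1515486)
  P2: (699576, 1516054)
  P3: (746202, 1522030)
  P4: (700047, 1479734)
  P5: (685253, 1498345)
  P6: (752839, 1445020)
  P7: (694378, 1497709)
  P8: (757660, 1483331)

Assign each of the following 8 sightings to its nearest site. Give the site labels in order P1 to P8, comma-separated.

P1 → Theta (d²=254410781.00)
P2 → Mu (d²=247914545.00)
P3 → Theta (d²=218897401.00)
P4 → Epsilon (d²=521037056.00)
P5 → Mu (d²=1480263313.00)
P6 → Delta (d²=236338884.00)
P7 → Mu (d²=1137006308.00)
P8 → Iota (d²=378962721.00)

Theta, Mu, Theta, Epsilon, Mu, Delta, Mu, Iota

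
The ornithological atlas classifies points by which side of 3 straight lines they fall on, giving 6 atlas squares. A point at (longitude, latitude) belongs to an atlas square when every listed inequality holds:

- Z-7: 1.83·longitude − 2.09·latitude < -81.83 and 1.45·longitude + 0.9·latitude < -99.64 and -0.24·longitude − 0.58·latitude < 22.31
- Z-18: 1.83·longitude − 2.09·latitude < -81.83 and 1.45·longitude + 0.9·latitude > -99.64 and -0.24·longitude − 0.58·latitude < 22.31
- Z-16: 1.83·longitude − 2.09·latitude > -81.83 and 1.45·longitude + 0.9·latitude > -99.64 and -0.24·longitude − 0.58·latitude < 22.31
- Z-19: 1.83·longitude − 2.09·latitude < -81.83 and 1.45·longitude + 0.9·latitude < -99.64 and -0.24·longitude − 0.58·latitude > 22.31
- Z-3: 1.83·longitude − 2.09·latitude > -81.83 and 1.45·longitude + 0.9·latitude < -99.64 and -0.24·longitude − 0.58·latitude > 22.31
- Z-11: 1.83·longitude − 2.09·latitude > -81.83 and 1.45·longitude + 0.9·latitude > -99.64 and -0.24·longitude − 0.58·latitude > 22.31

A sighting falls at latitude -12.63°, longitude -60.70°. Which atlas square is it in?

Z-18

1.83·-60.70 − 2.09·-12.63 = -84.684, which is < -81.83
1.45·-60.70 + 0.9·-12.63 = -99.382, which is > -99.64
-0.24·-60.70 − 0.58·-12.63 = 21.893, which is < 22.31
This sign pattern matches Z-18.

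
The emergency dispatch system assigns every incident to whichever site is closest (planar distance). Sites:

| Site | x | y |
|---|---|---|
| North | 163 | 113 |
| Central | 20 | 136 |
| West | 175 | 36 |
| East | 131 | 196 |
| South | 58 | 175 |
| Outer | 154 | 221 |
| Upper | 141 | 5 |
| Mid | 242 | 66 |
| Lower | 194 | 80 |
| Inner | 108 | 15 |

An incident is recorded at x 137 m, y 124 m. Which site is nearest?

North

Squared distances to each site:
North: 797.000; Central: 13833.000; West: 9188.000; East: 5220.000; South: 8842.000; Outer: 9698.000; Upper: 14177.000; Mid: 14389.000; Lower: 5185.000; Inner: 12722.000.
Minimum at North.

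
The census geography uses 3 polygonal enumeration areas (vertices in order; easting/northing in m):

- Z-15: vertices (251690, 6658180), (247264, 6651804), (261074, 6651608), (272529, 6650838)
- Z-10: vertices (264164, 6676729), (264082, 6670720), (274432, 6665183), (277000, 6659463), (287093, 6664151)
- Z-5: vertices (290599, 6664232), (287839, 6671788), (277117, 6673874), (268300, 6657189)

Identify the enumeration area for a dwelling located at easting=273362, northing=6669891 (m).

Z-10

Cast a ray rightward from (273362, 6669891). For each polygon, the edges (by vertex number in listed order) whose endpoints lie on opposite sides of northing = 6669891, where each meets that height, and whether that is right or left of the point:
Z-15: no edge straddles that height → 0 crossings.
Z-10: 2–3 at easting≈265631.6 (left), 5–1 at easting≈276629.3 (right) → 1 crossing.
Z-5: 1–2 at easting≈288531.9 (right), 3–4 at easting≈275012.2 (right) → 2 crossings.
Only Z-10 has an odd count, so the point is inside Z-10.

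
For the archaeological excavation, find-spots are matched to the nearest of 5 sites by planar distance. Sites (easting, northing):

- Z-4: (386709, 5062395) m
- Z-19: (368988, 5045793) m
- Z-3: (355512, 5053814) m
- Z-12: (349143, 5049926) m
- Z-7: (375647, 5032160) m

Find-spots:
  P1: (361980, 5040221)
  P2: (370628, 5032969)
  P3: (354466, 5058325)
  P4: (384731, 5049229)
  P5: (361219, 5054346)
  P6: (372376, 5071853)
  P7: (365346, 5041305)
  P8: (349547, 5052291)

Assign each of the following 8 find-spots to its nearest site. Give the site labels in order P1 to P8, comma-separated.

P1 → Z-19 (d²=80159248.00)
P2 → Z-7 (d²=25844842.00)
P3 → Z-3 (d²=21443237.00)
P4 → Z-4 (d²=177256040.00)
P5 → Z-3 (d²=32852873.00)
P6 → Z-4 (d²=294888653.00)
P7 → Z-19 (d²=33406308.00)
P8 → Z-12 (d²=5756441.00)

Z-19, Z-7, Z-3, Z-4, Z-3, Z-4, Z-19, Z-12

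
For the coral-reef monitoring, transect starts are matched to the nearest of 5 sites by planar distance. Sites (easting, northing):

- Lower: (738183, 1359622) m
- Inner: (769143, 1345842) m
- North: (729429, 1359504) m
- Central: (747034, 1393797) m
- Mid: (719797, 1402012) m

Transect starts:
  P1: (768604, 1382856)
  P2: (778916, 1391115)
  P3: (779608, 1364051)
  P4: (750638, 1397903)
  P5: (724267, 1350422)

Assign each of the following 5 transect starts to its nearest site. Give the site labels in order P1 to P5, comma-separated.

Central, Central, Inner, Central, North

P1 → Central (d²=584970381.00)
P2 → Central (d²=1023655048.00)
P3 → Inner (d²=441083906.00)
P4 → Central (d²=29848052.00)
P5 → North (d²=109128968.00)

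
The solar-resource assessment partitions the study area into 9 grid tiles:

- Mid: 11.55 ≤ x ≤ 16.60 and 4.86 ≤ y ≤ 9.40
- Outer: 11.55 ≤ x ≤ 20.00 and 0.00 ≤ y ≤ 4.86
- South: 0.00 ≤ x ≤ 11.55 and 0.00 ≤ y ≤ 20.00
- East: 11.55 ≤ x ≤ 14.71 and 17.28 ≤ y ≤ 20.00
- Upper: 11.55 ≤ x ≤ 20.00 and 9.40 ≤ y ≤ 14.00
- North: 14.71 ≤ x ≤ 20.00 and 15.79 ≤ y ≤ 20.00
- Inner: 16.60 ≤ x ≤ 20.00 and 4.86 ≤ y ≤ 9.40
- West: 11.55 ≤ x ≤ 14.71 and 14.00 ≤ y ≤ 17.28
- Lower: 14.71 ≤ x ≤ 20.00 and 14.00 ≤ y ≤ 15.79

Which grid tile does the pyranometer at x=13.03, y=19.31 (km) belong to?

The point has x = 13.03 and y = 19.31.
Only East satisfies 11.55 ≤ x ≤ 14.71 and 17.28 ≤ y ≤ 20.00.

East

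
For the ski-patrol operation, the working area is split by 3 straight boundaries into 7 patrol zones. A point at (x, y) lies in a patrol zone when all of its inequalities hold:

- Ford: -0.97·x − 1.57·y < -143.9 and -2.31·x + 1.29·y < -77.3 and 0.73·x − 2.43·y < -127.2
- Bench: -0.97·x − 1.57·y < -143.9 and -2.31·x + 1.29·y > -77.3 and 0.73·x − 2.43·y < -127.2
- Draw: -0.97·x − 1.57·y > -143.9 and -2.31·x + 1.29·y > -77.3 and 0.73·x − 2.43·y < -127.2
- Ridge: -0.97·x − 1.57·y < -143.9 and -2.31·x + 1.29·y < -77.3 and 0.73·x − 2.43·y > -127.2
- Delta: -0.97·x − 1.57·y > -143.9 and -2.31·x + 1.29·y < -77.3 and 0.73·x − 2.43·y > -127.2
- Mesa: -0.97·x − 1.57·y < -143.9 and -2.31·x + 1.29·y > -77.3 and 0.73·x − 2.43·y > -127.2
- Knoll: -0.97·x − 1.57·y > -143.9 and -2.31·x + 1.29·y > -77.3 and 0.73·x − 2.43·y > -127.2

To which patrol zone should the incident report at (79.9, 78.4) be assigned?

Ford

-0.97·79.9 − 1.57·78.4 = -200.591, which is < -143.9
-2.31·79.9 + 1.29·78.4 = -83.433, which is < -77.3
0.73·79.9 − 2.43·78.4 = -132.185, which is < -127.2
This sign pattern matches Ford.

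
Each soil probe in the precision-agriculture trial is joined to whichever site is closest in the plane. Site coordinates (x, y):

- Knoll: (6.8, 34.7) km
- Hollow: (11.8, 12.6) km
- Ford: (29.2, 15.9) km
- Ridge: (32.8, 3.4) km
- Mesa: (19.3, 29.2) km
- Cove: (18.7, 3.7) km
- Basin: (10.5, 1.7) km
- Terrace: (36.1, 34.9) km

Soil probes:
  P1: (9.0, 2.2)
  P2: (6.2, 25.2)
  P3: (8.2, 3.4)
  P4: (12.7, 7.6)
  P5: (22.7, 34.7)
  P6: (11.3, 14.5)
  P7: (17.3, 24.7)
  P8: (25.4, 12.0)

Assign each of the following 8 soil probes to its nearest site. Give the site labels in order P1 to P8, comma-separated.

Basin, Knoll, Basin, Hollow, Mesa, Hollow, Mesa, Ford

P1 → Basin (d²=2.50)
P2 → Knoll (d²=90.61)
P3 → Basin (d²=8.18)
P4 → Hollow (d²=25.81)
P5 → Mesa (d²=41.81)
P6 → Hollow (d²=3.86)
P7 → Mesa (d²=24.25)
P8 → Ford (d²=29.65)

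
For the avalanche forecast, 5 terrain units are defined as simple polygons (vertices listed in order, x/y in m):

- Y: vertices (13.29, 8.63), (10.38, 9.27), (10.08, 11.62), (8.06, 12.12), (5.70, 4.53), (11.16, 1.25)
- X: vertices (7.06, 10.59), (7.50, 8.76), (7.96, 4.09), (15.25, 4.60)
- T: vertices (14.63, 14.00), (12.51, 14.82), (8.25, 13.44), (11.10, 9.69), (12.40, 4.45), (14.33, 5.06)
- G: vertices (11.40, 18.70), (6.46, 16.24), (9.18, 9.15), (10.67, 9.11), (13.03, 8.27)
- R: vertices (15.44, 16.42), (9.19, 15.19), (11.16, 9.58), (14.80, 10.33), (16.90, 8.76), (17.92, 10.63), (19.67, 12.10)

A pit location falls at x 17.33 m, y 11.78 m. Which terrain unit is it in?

Cast a ray rightward from (17.33, 11.78). For each polygon, the edges (by vertex number in listed order) whose endpoints lie on opposite sides of y = 11.78, where each meets that height, and whether that is right or left of the point:
Y: 3–4 at x≈9.434 (left), 4–5 at x≈7.954 (left) → 0 crossings.
X: no edge straddles that height → 0 crossings.
T: 3–4 at x≈9.512 (left), 6–1 at x≈14.556 (left) → 0 crossings.
G: 2–3 at x≈8.171 (left), 5–1 at x≈12.481 (left) → 0 crossings.
R: 2–3 at x≈10.387 (left), 6–7 at x≈19.289 (right) → 1 crossing.
Only R has an odd count, so the point is inside R.

R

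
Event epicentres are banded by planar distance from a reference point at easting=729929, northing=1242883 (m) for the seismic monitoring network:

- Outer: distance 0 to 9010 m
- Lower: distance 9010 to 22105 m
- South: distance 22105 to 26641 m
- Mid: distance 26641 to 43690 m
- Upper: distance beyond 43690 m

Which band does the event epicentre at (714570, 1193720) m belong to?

Upper

Distance = √((714570−729929)² + (1193720−1242883)²) = √(235898881.000 + 2417000569.000) = 51506.305 m.
43690 ≤ 51506.305 < ∞ → Upper.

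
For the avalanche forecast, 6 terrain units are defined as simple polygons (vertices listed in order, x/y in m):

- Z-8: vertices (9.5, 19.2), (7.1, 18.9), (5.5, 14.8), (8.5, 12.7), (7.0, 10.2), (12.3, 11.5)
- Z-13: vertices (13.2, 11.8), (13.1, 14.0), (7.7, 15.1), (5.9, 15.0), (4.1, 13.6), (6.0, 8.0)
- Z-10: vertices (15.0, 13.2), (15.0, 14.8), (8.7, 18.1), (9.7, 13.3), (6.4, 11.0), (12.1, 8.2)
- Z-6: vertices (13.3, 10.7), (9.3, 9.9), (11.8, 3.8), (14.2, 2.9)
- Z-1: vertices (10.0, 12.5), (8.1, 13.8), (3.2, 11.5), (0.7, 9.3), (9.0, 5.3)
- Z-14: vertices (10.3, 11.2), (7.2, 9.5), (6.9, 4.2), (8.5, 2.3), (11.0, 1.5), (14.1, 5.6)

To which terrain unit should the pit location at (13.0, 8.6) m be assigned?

Z-6

Cast a ray rightward from (13.0, 8.6). For each polygon, the edges (by vertex number in listed order) whose endpoints lie on opposite sides of y = 8.6, where each meets that height, and whether that is right or left of the point:
Z-8: no edge straddles that height → 0 crossings.
Z-13: 5–6 at x≈5.80 (left), 6–1 at x≈7.14 (left) → 0 crossings.
Z-10: 5–6 at x≈11.29 (left), 6–1 at x≈12.33 (left) → 0 crossings.
Z-6: 2–3 at x≈9.83 (left), 4–1 at x≈13.54 (right) → 1 crossing.
Z-1: 4–5 at x≈2.15 (left), 5–1 at x≈9.46 (left) → 0 crossings.
Z-14: 2–3 at x≈7.15 (left), 6–1 at x≈12.06 (left) → 0 crossings.
Only Z-6 has an odd count, so the point is inside Z-6.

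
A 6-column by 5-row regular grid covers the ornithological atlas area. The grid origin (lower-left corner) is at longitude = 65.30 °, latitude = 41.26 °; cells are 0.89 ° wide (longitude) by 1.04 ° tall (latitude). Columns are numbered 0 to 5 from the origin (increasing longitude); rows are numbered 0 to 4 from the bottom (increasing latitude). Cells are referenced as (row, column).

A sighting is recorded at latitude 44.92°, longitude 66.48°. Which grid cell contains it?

(3, 1)

Column index: ⌊(66.48 − 65.30) / 0.89⌋ = ⌊1.326⌋ = 1
Row offset from origin: ⌊(44.92 − 41.26) / 1.04⌋ = ⌊3.519⌋ = 3 → row 3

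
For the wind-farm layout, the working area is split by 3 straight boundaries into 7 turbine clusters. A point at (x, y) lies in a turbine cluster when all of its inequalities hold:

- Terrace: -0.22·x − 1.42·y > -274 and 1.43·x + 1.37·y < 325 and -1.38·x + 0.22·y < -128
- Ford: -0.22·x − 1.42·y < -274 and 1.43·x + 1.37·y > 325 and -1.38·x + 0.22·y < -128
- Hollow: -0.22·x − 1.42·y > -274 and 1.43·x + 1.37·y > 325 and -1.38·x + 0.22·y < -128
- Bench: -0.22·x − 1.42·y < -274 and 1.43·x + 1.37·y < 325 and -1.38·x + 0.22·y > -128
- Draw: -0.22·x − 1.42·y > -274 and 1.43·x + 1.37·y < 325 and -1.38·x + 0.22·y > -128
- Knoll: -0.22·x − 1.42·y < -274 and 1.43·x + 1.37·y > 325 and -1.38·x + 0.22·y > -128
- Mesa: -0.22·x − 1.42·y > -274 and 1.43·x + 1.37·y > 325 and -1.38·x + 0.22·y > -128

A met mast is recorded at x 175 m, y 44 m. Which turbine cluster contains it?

-0.22·175 − 1.42·44 = -100.980, which is > -274
1.43·175 + 1.37·44 = 310.530, which is < 325
-1.38·175 + 0.22·44 = -231.820, which is < -128
This sign pattern matches Terrace.

Terrace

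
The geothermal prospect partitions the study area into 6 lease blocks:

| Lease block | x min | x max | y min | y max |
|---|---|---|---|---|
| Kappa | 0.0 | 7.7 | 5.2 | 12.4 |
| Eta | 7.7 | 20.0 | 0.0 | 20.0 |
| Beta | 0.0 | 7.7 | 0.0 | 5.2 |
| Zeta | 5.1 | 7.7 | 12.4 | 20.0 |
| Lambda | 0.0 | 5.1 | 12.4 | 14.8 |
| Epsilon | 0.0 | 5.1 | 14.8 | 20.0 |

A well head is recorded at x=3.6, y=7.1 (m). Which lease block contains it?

Kappa

The point has x = 3.6 and y = 7.1.
Only Kappa satisfies 0.0 ≤ x ≤ 7.7 and 5.2 ≤ y ≤ 12.4.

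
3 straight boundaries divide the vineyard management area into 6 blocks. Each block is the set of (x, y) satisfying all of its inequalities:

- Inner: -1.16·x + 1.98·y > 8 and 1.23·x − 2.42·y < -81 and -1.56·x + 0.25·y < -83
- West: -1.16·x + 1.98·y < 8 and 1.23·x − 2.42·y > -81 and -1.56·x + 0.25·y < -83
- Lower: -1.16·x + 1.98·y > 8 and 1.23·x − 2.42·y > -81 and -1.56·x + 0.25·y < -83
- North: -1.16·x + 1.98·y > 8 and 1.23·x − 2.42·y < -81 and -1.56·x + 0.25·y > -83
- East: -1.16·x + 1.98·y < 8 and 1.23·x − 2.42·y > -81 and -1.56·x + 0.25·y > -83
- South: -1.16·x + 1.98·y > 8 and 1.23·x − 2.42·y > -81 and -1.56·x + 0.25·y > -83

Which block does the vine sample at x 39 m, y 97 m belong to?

-1.16·39 + 1.98·97 = 146.820, which is > 8
1.23·39 − 2.42·97 = -186.770, which is < -81
-1.56·39 + 0.25·97 = -36.590, which is > -83
This sign pattern matches North.

North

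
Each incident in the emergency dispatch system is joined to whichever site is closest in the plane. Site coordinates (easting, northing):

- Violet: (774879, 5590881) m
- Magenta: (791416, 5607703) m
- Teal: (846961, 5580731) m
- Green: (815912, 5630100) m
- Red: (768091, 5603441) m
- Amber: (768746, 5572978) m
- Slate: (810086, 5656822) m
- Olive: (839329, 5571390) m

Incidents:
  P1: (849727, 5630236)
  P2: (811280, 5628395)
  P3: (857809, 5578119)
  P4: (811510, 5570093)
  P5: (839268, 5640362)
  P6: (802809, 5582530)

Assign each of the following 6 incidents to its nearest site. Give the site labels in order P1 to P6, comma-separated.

P1 → Green (d²=1143472721.00)
P2 → Green (d²=24362449.00)
P3 → Teal (d²=124501648.00)
P4 → Olive (d²=775578970.00)
P5 → Green (d²=650811380.00)
P6 → Magenta (d²=763480378.00)

Green, Green, Teal, Olive, Green, Magenta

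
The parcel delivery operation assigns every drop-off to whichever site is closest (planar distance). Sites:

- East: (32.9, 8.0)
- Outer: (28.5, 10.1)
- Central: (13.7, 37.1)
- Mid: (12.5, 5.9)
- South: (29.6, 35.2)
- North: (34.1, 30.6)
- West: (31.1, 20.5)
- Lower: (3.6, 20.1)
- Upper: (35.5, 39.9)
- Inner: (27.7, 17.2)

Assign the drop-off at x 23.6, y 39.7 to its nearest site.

Squared distances to each site:
East: 1091.380; Outer: 900.170; Central: 104.770; Mid: 1265.650; South: 56.250; North: 193.060; West: 424.890; Lower: 784.160; Upper: 141.650; Inner: 523.060.
Minimum at South.

South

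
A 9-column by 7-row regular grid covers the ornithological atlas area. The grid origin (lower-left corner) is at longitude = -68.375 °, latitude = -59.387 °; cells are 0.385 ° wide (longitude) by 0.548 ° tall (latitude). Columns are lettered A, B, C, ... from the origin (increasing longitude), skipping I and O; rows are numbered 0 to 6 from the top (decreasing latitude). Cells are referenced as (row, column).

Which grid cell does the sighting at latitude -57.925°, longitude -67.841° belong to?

Column index: ⌊(-67.841 − -68.375) / 0.385⌋ = ⌊1.387⌋ = 1 → column B
Row offset from origin: ⌊(-57.925 − -59.387) / 0.548⌋ = ⌊2.668⌋ = 2 → row 4 (counted from top)

(4, B)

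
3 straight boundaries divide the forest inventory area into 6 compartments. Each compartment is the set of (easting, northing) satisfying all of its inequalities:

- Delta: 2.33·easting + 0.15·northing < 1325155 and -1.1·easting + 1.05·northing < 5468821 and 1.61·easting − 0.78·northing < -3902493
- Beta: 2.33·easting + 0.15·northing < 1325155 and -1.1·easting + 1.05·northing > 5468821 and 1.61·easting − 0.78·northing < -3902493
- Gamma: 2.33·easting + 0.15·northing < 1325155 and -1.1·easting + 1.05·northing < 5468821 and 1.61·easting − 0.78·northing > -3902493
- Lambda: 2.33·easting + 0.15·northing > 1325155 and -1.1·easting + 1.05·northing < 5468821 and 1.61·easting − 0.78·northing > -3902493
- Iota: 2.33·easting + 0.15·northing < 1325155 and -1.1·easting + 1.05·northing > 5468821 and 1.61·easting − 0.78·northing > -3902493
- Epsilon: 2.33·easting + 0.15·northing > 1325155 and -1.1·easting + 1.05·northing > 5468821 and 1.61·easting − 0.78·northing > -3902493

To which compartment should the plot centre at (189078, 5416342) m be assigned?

Beta

2.33·189078 + 0.15·5416342 = 1253003.040, which is < 1325155
-1.1·189078 + 1.05·5416342 = 5479173.300, which is > 5468821
1.61·189078 − 0.78·5416342 = -3920331.180, which is < -3902493
This sign pattern matches Beta.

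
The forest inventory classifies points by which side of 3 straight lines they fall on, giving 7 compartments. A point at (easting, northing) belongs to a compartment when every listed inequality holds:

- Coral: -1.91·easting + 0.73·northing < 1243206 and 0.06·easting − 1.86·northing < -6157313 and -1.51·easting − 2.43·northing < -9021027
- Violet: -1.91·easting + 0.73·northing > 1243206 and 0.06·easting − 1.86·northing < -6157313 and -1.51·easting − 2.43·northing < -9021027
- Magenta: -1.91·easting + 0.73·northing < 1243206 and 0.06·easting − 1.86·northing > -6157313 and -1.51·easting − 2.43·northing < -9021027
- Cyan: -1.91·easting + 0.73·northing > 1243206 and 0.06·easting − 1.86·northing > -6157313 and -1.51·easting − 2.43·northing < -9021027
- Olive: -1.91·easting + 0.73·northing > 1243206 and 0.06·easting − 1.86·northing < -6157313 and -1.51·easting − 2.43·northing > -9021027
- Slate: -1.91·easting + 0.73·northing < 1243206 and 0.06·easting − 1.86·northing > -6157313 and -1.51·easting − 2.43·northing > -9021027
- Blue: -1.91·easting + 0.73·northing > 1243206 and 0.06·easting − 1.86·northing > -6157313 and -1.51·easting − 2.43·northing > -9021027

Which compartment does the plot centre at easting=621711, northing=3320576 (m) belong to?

-1.91·621711 + 0.73·3320576 = 1236552.470, which is < 1243206
0.06·621711 − 1.86·3320576 = -6138968.700, which is > -6157313
-1.51·621711 − 2.43·3320576 = -9007783.290, which is > -9021027
This sign pattern matches Slate.

Slate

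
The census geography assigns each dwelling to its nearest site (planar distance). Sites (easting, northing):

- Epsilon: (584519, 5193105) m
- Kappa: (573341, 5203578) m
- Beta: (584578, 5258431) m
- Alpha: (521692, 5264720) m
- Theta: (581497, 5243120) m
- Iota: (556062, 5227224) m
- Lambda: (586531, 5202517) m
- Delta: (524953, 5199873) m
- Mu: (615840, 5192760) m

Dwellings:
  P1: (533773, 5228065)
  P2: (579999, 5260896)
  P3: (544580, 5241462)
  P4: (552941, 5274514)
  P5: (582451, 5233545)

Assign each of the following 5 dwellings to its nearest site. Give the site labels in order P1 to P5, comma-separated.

P1 → Iota (d²=497506802.00)
P2 → Beta (d²=27043466.00)
P3 → Iota (d²=334556968.00)
P4 → Alpha (d²=1072422437.00)
P5 → Theta (d²=92590741.00)

Iota, Beta, Iota, Alpha, Theta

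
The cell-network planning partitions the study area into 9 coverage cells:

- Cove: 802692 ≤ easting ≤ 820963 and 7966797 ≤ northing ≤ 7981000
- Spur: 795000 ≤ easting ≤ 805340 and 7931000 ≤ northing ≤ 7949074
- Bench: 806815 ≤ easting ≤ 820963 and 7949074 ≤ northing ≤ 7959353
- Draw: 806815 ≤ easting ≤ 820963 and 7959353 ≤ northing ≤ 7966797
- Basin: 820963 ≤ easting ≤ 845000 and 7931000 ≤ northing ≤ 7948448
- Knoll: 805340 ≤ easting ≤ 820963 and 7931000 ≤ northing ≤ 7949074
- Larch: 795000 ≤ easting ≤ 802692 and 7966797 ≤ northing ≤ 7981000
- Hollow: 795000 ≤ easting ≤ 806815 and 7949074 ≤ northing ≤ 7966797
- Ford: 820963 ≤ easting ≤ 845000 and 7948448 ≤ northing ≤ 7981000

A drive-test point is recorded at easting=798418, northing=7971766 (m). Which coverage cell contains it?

The point has easting = 798418 and northing = 7971766.
Only Larch satisfies 795000 ≤ easting ≤ 802692 and 7966797 ≤ northing ≤ 7981000.

Larch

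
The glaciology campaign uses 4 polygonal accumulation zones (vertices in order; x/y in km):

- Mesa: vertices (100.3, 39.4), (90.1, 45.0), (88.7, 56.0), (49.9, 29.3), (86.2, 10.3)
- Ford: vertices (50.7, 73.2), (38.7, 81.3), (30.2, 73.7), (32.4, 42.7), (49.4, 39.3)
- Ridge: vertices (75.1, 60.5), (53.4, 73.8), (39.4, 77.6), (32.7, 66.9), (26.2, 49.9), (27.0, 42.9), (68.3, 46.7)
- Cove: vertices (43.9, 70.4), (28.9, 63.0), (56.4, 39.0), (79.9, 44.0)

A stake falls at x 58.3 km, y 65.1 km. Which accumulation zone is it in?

Cast a ray rightward from (58.3, 65.1). For each polygon, the edges (by vertex number in listed order) whose endpoints lie on opposite sides of y = 65.1, where each meets that height, and whether that is right or left of the point:
Mesa: no edge straddles that height → 0 crossings.
Ford: 3–4 at x≈30.81 (left), 5–1 at x≈50.39 (left) → 0 crossings.
Ridge: 1–2 at x≈67.59 (right), 4–5 at x≈32.01 (left) → 1 crossing.
Cove: 1–2 at x≈33.16 (left), 4–1 at x≈51.13 (left) → 0 crossings.
Only Ridge has an odd count, so the point is inside Ridge.

Ridge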